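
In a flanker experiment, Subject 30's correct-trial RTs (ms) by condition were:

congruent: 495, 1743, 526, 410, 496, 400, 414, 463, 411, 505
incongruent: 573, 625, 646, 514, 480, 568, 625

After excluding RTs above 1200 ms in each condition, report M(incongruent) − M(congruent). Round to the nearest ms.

congruent: exclude 1743
M(congruent) = 4120/9 = 457.778
M(incongruent) = 4031/7 = 575.857
Difference = 575.857 − 457.778 = 118.079 ms

118 ms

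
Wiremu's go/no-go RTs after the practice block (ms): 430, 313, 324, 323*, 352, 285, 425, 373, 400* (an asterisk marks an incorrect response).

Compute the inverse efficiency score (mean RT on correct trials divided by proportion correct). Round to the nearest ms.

Correct trials (n=7): 430, 313, 324, 352, 285, 425, 373
Mean correct RT = 2502/7 = 357.4286 ms
Proportion correct = 7/9
IES = 357.4286 / (7/9) = 459.551 ms

460 ms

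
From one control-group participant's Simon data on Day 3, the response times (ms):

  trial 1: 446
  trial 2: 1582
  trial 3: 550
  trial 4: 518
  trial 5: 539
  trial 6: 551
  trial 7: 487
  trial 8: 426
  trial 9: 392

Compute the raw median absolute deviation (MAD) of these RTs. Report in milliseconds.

Sorted: 392, 426, 446, 487, 518, 539, 550, 551, 1582 → median = 518
|x − 518|: 72, 1064, 32, 0, 21, 33, 31, 92, 126
Sorted deviations: 0, 21, 31, 32, 33, 72, 92, 126, 1064 → MAD = 33

33 ms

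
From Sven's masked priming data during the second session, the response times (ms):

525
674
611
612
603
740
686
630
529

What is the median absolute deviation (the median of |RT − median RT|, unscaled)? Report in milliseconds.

62 ms

Sorted: 525, 529, 603, 611, 612, 630, 674, 686, 740 → median = 612
|x − 612|: 87, 62, 1, 0, 9, 128, 74, 18, 83
Sorted deviations: 0, 1, 9, 18, 62, 74, 83, 87, 128 → MAD = 62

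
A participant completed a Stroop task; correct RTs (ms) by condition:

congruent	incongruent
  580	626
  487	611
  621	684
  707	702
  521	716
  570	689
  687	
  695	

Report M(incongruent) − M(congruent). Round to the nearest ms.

M(congruent) = 4868/8 = 608.500
M(incongruent) = 4028/6 = 671.333
Difference = 671.333 − 608.500 = 62.833 ms

63 ms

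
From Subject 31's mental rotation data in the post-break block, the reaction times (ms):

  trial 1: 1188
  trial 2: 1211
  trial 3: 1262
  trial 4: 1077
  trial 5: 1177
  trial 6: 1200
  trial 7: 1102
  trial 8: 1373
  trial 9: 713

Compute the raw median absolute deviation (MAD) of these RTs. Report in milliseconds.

Sorted: 713, 1077, 1102, 1177, 1188, 1200, 1211, 1262, 1373 → median = 1188
|x − 1188|: 0, 23, 74, 111, 11, 12, 86, 185, 475
Sorted deviations: 0, 11, 12, 23, 74, 86, 111, 185, 475 → MAD = 74

74 ms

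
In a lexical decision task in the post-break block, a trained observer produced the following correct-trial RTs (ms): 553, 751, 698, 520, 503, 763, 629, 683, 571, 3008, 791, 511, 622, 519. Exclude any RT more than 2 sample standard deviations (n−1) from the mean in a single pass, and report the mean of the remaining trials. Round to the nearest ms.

n = 14, ΣRT = 11122, M = 794.429
Σ(x−M)² = 5406239.43; s = √(5406239.43/13) = 644.876
Cutoffs: 794.429 ± 2·644.876 → [-495.3, 2084.2]
Outside: 3008 → excluded.
Retained (n=13): Σ = 8114, mean = 8114/13 = 624.154

624 ms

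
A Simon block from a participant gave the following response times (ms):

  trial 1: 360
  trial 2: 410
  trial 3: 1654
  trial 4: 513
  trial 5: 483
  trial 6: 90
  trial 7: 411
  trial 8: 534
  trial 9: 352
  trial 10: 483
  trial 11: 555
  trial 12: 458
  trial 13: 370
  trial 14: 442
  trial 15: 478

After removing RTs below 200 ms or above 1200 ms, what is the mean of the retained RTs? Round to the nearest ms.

Excluded: 90, 1654
Retained (n=13): Σ = 5849
Mean = 5849/13 = 449.9231

450 ms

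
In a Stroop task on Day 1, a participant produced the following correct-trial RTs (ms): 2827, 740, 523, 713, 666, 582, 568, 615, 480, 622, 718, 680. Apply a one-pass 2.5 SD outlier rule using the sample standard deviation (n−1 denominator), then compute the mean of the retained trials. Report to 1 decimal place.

627.9 ms

n = 12, ΣRT = 9734, M = 811.167
Σ(x−M)² = 4503867.67; s = √(4503867.67/11) = 639.877
Cutoffs: 811.167 ± 2.5·639.877 → [-788.5, 2410.9]
Outside: 2827 → excluded.
Retained (n=11): Σ = 6907, mean = 6907/11 = 627.909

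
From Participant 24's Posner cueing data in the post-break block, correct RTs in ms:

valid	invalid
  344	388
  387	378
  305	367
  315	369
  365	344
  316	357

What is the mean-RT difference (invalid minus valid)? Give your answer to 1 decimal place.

M(valid) = 2032/6 = 338.667
M(invalid) = 2203/6 = 367.167
Difference = 367.167 − 338.667 = 28.500 ms

28.5 ms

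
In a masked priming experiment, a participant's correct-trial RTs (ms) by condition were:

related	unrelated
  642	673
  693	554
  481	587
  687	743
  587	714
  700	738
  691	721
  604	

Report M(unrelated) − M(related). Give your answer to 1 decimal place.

M(related) = 5085/8 = 635.625
M(unrelated) = 4730/7 = 675.714
Difference = 675.714 − 635.625 = 40.089 ms

40.1 ms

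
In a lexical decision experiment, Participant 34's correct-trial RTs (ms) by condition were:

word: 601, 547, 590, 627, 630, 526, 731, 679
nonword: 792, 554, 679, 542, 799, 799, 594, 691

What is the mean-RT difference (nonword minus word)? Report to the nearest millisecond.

65 ms

M(word) = 4931/8 = 616.375
M(nonword) = 5450/8 = 681.250
Difference = 681.250 − 616.375 = 64.875 ms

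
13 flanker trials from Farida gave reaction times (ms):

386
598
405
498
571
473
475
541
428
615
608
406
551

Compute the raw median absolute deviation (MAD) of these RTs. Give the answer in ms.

Sorted: 386, 405, 406, 428, 473, 475, 498, 541, 551, 571, 598, 608, 615 → median = 498
|x − 498|: 112, 100, 93, 0, 73, 25, 23, 43, 70, 117, 110, 92, 53
Sorted deviations: 0, 23, 25, 43, 53, 70, 73, 92, 93, 100, 110, 112, 117 → MAD = 73

73 ms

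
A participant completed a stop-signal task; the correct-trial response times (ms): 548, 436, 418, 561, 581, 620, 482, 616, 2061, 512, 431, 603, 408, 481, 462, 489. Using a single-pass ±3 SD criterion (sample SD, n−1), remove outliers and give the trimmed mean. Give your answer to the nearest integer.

n = 16, ΣRT = 9709, M = 606.812
Σ(x−M)² = 2331668.44; s = √(2331668.44/15) = 394.265
Cutoffs: 606.812 ± 3·394.265 → [-576.0, 1789.6]
Outside: 2061 → excluded.
Retained (n=15): Σ = 7648, mean = 7648/15 = 509.867

510 ms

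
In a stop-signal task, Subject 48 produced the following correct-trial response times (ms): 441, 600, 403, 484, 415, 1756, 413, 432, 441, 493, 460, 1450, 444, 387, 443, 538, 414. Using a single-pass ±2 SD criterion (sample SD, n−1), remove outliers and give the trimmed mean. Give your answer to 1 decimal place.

453.9 ms

n = 17, ΣRT = 10014, M = 589.059
Σ(x−M)² = 2420888.94; s = √(2420888.94/16) = 388.980
Cutoffs: 589.059 ± 2·388.980 → [-188.9, 1367.0]
Outside: 1450, 1756 → excluded.
Retained (n=15): Σ = 6808, mean = 6808/15 = 453.867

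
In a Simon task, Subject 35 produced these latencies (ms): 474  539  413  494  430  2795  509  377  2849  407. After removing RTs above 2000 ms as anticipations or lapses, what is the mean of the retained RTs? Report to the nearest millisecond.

455 ms

Excluded: 2795, 2849
Retained (n=8): Σ = 3643
Mean = 3643/8 = 455.3750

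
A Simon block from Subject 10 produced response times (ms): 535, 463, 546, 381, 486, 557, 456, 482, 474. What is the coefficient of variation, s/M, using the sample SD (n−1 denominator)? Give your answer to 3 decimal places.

0.112

n = 9, Σ = 4380, M = 486.6667
Σ(x−M)² = 23652.000; s = √(23652.000/8) = 54.3737
CV = 54.3737 / 486.6667 = 0.11173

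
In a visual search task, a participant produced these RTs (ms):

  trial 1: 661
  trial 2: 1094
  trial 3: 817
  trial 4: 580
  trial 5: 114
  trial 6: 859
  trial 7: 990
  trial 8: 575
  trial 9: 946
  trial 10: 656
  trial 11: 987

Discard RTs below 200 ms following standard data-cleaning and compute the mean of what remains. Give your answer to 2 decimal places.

Excluded: 114
Retained (n=10): Σ = 8165
Mean = 8165/10 = 816.5000

816.50 ms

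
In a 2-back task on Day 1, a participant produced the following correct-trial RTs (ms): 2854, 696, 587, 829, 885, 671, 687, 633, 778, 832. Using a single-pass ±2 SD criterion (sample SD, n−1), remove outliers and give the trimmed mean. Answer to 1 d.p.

733.1 ms

n = 10, ΣRT = 9452, M = 945.200
Σ(x−M)² = 4131143.60; s = √(4131143.60/9) = 677.507
Cutoffs: 945.200 ± 2·677.507 → [-409.8, 2300.2]
Outside: 2854 → excluded.
Retained (n=9): Σ = 6598, mean = 6598/9 = 733.111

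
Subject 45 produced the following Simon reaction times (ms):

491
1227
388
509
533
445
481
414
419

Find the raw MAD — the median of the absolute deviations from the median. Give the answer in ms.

Sorted: 388, 414, 419, 445, 481, 491, 509, 533, 1227 → median = 481
|x − 481|: 10, 746, 93, 28, 52, 36, 0, 67, 62
Sorted deviations: 0, 10, 28, 36, 52, 62, 67, 93, 746 → MAD = 52

52 ms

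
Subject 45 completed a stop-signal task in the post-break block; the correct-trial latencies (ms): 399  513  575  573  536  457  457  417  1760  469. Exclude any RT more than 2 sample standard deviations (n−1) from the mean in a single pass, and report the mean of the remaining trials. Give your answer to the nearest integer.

n = 10, ΣRT = 6156, M = 615.600
Σ(x−M)² = 1488134.40; s = √(1488134.40/9) = 406.630
Cutoffs: 615.600 ± 2·406.630 → [-197.7, 1428.9]
Outside: 1760 → excluded.
Retained (n=9): Σ = 4396, mean = 4396/9 = 488.444

488 ms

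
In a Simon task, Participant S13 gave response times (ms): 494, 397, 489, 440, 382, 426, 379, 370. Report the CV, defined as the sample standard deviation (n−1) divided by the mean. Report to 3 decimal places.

n = 8, Σ = 3377, M = 422.1250
Σ(x−M)² = 16790.875; s = √(16790.875/7) = 48.9765
CV = 48.9765 / 422.1250 = 0.11602

0.116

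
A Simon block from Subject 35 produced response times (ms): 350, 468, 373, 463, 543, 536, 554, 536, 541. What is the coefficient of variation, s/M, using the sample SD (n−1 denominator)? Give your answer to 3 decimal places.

n = 9, Σ = 4364, M = 484.8889
Σ(x−M)² = 48004.889; s = √(48004.889/8) = 77.4636
CV = 77.4636 / 484.8889 = 0.15976

0.160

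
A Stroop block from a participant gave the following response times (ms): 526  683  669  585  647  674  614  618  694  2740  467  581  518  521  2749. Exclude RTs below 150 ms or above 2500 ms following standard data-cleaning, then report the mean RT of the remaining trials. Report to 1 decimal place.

Excluded: 2740, 2749
Retained (n=13): Σ = 7797
Mean = 7797/13 = 599.7692

599.8 ms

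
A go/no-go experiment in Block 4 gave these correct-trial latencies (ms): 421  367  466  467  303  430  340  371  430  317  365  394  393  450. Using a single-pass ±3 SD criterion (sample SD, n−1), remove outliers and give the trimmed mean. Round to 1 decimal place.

n = 14, ΣRT = 5514, M = 393.857
Σ(x−M)² = 36195.71; s = √(36195.71/13) = 52.766
Cutoffs: 393.857 ± 3·52.766 → [235.6, 552.2]
No RTs fall outside the cutoffs; all 14 retained. Mean = 5514/14 = 393.857

393.9 ms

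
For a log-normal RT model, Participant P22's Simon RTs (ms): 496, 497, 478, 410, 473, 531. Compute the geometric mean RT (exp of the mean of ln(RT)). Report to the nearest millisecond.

ln(RT): 6.2066, 6.2086, 6.1696, 6.0162, 6.1591, 6.2748
Mean ln(RT) = 37.0348/6 = 6.17247
Geometric mean = exp(6.17247) = 479.37 ms

479 ms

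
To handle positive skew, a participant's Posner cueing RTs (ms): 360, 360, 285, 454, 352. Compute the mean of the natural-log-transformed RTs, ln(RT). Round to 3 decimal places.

5.881

ln(RT): 5.8861, 5.8861, 5.6525, 6.1181, 5.8636
Σ ln(RT) = 29.4064
Mean = 29.4064/5 = 5.88129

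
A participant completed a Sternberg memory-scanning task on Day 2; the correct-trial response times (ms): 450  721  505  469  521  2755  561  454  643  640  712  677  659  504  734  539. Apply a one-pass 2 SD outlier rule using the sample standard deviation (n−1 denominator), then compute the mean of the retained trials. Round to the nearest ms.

586 ms

n = 16, ΣRT = 11544, M = 721.500
Σ(x−M)² = 4556530.00; s = √(4556530.00/15) = 551.152
Cutoffs: 721.500 ± 2·551.152 → [-380.8, 1823.8]
Outside: 2755 → excluded.
Retained (n=15): Σ = 8789, mean = 8789/15 = 585.933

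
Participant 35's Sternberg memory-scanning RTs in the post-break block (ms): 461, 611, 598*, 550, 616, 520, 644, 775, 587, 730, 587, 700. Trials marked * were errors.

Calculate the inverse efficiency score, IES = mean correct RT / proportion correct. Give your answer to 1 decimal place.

672.5 ms

Correct trials (n=11): 461, 611, 550, 616, 520, 644, 775, 587, 730, 587, 700
Mean correct RT = 6781/11 = 616.4545 ms
Proportion correct = 11/12
IES = 616.4545 / (11/12) = 672.496 ms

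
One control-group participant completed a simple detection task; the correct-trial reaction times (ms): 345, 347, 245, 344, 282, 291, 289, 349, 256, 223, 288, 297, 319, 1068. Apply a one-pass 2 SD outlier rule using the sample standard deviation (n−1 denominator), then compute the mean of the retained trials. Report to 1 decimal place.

n = 14, ΣRT = 4943, M = 353.071
Σ(x−M)² = 570892.93; s = √(570892.93/13) = 209.559
Cutoffs: 353.071 ± 2·209.559 → [-66.0, 772.2]
Outside: 1068 → excluded.
Retained (n=13): Σ = 3875, mean = 3875/13 = 298.077

298.1 ms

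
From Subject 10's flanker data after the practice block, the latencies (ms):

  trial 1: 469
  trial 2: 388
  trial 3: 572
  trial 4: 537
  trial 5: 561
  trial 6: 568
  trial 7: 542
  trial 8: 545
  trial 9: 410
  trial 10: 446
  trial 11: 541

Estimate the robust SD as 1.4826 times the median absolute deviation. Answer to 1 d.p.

Sorted: 388, 410, 446, 469, 537, 541, 542, 545, 561, 568, 572 → median = 541
|x − 541| sorted: 0, 1, 4, 4, 20, 27, 31, 72, 95, 131, 153 → MAD = 27
Robust SD ≈ 1.4826 × 27 = 40.030

40.0 ms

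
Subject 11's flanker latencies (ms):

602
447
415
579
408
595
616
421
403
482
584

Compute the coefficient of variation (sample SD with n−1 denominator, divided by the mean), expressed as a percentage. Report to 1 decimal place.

17.8%

n = 11, Σ = 5552, M = 504.7273
Σ(x−M)² = 80408.182; s = √(80408.182/10) = 89.6706
CV = 89.6706 / 504.7273 = 0.17766 = 17.766%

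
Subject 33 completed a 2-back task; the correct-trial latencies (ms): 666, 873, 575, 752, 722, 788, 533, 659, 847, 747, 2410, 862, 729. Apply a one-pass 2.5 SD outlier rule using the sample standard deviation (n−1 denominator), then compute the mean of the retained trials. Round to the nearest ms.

729 ms

n = 13, ΣRT = 11163, M = 858.692
Σ(x−M)² = 2734832.77; s = √(2734832.77/12) = 477.392
Cutoffs: 858.692 ± 2.5·477.392 → [-334.8, 2052.2]
Outside: 2410 → excluded.
Retained (n=12): Σ = 8753, mean = 8753/12 = 729.417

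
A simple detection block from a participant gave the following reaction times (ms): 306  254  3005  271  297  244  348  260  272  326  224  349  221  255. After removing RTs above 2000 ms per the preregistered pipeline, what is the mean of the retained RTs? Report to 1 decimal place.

279.0 ms

Excluded: 3005
Retained (n=13): Σ = 3627
Mean = 3627/13 = 279.0000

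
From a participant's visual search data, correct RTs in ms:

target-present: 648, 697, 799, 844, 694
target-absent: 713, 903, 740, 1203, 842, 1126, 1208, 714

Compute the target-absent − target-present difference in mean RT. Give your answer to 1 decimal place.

194.7 ms

M(target-present) = 3682/5 = 736.400
M(target-absent) = 7449/8 = 931.125
Difference = 931.125 − 736.400 = 194.725 ms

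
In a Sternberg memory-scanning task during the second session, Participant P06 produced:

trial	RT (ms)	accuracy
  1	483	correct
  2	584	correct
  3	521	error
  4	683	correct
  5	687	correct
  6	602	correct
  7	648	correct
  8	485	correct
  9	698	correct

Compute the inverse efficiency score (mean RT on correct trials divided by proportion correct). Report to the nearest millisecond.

685 ms

Correct trials (n=8): 483, 584, 683, 687, 602, 648, 485, 698
Mean correct RT = 4870/8 = 608.7500 ms
Proportion correct = 8/9
IES = 608.7500 / (8/9) = 684.844 ms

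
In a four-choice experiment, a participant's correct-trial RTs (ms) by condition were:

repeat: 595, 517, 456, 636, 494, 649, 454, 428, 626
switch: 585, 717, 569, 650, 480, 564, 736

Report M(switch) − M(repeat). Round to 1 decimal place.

M(repeat) = 4855/9 = 539.444
M(switch) = 4301/7 = 614.429
Difference = 614.429 − 539.444 = 74.984 ms

75.0 ms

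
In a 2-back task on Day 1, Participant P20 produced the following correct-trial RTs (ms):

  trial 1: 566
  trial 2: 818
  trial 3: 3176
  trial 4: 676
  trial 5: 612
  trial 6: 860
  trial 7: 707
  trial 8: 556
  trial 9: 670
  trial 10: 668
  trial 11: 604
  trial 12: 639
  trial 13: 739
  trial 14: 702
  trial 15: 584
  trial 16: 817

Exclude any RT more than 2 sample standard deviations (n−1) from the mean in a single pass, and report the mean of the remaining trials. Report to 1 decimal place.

681.2 ms

n = 16, ΣRT = 13394, M = 837.125
Σ(x−M)² = 5959839.75; s = √(5959839.75/15) = 630.335
Cutoffs: 837.125 ± 2·630.335 → [-423.5, 2097.8]
Outside: 3176 → excluded.
Retained (n=15): Σ = 10218, mean = 10218/15 = 681.200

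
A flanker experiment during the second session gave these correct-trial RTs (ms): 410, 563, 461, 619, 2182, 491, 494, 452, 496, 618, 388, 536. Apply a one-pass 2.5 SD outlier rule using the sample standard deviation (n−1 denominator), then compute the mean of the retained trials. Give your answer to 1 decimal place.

n = 12, ΣRT = 7710, M = 642.500
Σ(x−M)² = 2643401.00; s = √(2643401.00/11) = 490.213
Cutoffs: 642.500 ± 2.5·490.213 → [-583.0, 1868.0]
Outside: 2182 → excluded.
Retained (n=11): Σ = 5528, mean = 5528/11 = 502.545

502.5 ms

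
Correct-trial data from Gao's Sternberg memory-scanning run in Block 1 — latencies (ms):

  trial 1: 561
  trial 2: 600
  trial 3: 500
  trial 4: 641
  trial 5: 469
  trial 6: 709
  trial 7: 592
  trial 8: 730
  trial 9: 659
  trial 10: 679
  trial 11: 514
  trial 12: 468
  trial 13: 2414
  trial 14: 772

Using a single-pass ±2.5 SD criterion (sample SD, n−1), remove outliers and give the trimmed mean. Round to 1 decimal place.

n = 14, ΣRT = 10308, M = 736.286
Σ(x−M)² = 3153896.86; s = √(3153896.86/13) = 492.552
Cutoffs: 736.286 ± 2.5·492.552 → [-495.1, 1967.7]
Outside: 2414 → excluded.
Retained (n=13): Σ = 7894, mean = 7894/13 = 607.231

607.2 ms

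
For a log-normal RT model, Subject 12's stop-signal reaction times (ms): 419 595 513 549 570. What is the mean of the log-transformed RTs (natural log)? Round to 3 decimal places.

ln(RT): 6.0379, 6.3886, 6.2403, 6.3081, 6.3456
Σ ln(RT) = 31.3204
Mean = 31.3204/5 = 6.26409

6.264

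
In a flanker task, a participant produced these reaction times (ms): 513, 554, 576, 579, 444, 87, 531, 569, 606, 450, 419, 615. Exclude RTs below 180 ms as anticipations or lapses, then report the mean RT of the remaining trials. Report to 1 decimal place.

532.4 ms

Excluded: 87
Retained (n=11): Σ = 5856
Mean = 5856/11 = 532.3636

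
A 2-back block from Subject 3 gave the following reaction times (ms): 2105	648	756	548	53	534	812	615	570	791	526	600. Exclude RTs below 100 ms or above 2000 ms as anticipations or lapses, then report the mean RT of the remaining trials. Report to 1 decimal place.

640.0 ms

Excluded: 53, 2105
Retained (n=10): Σ = 6400
Mean = 6400/10 = 640.0000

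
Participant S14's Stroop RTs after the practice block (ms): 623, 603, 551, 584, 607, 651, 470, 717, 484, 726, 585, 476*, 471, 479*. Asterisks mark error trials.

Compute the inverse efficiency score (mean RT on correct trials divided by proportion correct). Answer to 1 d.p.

687.6 ms

Correct trials (n=12): 623, 603, 551, 584, 607, 651, 470, 717, 484, 726, 585, 471
Mean correct RT = 7072/12 = 589.3333 ms
Proportion correct = 12/14
IES = 589.3333 / (12/14) = 687.556 ms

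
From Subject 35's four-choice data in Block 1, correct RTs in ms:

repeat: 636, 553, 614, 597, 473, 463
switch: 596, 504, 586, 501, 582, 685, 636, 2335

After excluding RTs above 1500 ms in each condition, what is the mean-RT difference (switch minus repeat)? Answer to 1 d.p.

switch: exclude 2335
M(repeat) = 3336/6 = 556.000
M(switch) = 4090/7 = 584.286
Difference = 584.286 − 556.000 = 28.286 ms

28.3 ms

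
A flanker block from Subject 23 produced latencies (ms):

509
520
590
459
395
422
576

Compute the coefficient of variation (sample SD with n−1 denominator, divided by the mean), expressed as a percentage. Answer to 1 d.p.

n = 7, Σ = 3471, M = 495.8571
Σ(x−M)² = 33026.857; s = √(33026.857/6) = 74.1922
CV = 74.1922 / 495.8571 = 0.14962 = 14.962%

15.0%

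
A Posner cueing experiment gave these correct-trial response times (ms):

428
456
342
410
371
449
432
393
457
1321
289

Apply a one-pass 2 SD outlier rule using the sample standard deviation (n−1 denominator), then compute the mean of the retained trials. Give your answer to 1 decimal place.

n = 11, ΣRT = 5348, M = 486.182
Σ(x−M)² = 793809.64; s = √(793809.64/10) = 281.746
Cutoffs: 486.182 ± 2·281.746 → [-77.3, 1049.7]
Outside: 1321 → excluded.
Retained (n=10): Σ = 4027, mean = 4027/10 = 402.700

402.7 ms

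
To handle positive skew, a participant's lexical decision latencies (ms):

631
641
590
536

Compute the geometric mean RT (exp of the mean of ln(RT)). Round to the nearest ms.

ln(RT): 6.4473, 6.4630, 6.3801, 6.2841
Mean ln(RT) = 25.5746/4 = 6.39365
Geometric mean = exp(6.39365) = 598.03 ms

598 ms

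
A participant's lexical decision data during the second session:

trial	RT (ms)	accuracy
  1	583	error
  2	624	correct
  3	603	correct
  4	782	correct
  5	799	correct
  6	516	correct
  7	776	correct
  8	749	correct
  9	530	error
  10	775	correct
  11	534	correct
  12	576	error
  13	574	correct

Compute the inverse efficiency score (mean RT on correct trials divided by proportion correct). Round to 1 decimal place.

Correct trials (n=10): 624, 603, 782, 799, 516, 776, 749, 775, 534, 574
Mean correct RT = 6732/10 = 673.2000 ms
Proportion correct = 10/13
IES = 673.2000 / (10/13) = 875.160 ms

875.2 ms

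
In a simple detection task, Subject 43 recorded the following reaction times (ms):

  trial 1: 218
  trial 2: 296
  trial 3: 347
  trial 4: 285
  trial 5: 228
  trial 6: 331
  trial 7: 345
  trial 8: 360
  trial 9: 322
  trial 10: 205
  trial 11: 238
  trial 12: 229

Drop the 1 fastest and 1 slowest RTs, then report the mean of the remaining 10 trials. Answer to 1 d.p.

283.9 ms

Sorted: 205, 218, 228, 229, 238, 285, 296, 322, 331, 345, 347, 360
Drop lowest 1 (205) and highest 1 (360)
Remaining (n=10): Σ = 2839, mean = 2839/10 = 283.900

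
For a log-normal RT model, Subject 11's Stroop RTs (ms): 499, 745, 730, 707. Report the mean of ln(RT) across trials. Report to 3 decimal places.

6.495

ln(RT): 6.2126, 6.6134, 6.5930, 6.5610
Σ ln(RT) = 25.9801
Mean = 25.9801/4 = 6.49502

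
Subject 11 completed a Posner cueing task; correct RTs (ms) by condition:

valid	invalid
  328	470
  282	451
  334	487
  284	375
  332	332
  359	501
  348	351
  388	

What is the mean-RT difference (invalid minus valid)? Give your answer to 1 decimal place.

M(valid) = 2655/8 = 331.875
M(invalid) = 2967/7 = 423.857
Difference = 423.857 − 331.875 = 91.982 ms

92.0 ms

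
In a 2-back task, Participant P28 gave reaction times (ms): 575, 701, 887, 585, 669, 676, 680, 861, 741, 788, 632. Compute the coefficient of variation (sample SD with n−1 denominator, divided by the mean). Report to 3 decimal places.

0.145

n = 11, Σ = 7795, M = 708.6364
Σ(x−M)² = 104906.545; s = √(104906.545/10) = 102.4239
CV = 102.4239 / 708.6364 = 0.14454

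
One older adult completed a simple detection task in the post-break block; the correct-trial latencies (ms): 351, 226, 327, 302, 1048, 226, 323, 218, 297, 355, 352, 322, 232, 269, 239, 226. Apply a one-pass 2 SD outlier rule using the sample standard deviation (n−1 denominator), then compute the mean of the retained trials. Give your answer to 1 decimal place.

n = 16, ΣRT = 5313, M = 332.062
Σ(x−M)² = 585598.94; s = √(585598.94/15) = 197.585
Cutoffs: 332.062 ± 2·197.585 → [-63.1, 727.2]
Outside: 1048 → excluded.
Retained (n=15): Σ = 4265, mean = 4265/15 = 284.333

284.3 ms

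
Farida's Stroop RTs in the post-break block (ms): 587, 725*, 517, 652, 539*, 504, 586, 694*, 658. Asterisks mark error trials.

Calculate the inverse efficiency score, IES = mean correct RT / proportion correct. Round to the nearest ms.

Correct trials (n=6): 587, 517, 652, 504, 586, 658
Mean correct RT = 3504/6 = 584.0000 ms
Proportion correct = 6/9
IES = 584.0000 / (6/9) = 876.000 ms

876 ms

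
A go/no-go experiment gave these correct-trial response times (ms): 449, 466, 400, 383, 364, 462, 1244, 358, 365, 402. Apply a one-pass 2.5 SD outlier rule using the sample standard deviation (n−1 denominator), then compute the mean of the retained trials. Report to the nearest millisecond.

n = 10, ΣRT = 4893, M = 489.300
Σ(x−M)² = 647770.10; s = √(647770.10/9) = 268.281
Cutoffs: 489.300 ± 2.5·268.281 → [-181.4, 1160.0]
Outside: 1244 → excluded.
Retained (n=9): Σ = 3649, mean = 3649/9 = 405.444

405 ms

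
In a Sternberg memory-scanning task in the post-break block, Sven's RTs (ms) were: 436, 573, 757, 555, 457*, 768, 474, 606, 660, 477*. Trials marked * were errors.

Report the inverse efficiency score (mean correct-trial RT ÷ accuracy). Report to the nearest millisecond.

755 ms

Correct trials (n=8): 436, 573, 757, 555, 768, 474, 606, 660
Mean correct RT = 4829/8 = 603.6250 ms
Proportion correct = 8/10
IES = 603.6250 / (8/10) = 754.531 ms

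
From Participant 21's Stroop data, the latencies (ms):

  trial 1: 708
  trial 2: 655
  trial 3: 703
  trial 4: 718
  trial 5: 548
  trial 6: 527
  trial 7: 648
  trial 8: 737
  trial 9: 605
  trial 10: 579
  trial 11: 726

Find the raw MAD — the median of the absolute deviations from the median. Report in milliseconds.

63 ms

Sorted: 527, 548, 579, 605, 648, 655, 703, 708, 718, 726, 737 → median = 655
|x − 655|: 53, 0, 48, 63, 107, 128, 7, 82, 50, 76, 71
Sorted deviations: 0, 7, 48, 50, 53, 63, 71, 76, 82, 107, 128 → MAD = 63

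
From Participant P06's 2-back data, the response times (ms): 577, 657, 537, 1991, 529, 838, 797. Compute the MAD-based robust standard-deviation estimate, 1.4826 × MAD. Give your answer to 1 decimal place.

Sorted: 529, 537, 577, 657, 797, 838, 1991 → median = 657
|x − 657| sorted: 0, 80, 120, 128, 140, 181, 1334 → MAD = 128
Robust SD ≈ 1.4826 × 128 = 189.773

189.8 ms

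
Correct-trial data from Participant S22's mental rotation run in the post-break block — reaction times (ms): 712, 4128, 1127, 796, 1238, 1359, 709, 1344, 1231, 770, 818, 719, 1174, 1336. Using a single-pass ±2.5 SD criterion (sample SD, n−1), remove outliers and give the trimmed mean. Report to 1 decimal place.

n = 14, ΣRT = 17461, M = 1247.214
Σ(x−M)² = 9819524.36; s = √(9819524.36/13) = 869.108
Cutoffs: 1247.214 ± 2.5·869.108 → [-925.6, 3420.0]
Outside: 4128 → excluded.
Retained (n=13): Σ = 13333, mean = 13333/13 = 1025.615

1025.6 ms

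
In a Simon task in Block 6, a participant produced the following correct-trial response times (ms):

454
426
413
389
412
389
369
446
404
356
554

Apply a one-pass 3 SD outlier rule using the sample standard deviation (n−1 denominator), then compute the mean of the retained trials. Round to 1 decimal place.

419.3 ms

n = 11, ΣRT = 4612, M = 419.273
Σ(x−M)² = 28806.18; s = √(28806.18/10) = 53.671
Cutoffs: 419.273 ± 3·53.671 → [258.3, 580.3]
No RTs fall outside the cutoffs; all 11 retained. Mean = 4612/11 = 419.273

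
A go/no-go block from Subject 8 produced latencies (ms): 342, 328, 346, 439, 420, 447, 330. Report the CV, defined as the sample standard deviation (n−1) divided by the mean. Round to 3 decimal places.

0.142

n = 7, Σ = 2652, M = 378.8571
Σ(x−M)² = 17364.857; s = √(17364.857/6) = 53.7972
CV = 53.7972 / 378.8571 = 0.14200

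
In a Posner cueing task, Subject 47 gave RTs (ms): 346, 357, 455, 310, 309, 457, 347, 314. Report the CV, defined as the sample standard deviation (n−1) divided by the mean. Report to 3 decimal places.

0.168

n = 8, Σ = 2895, M = 361.8750
Σ(x−M)² = 25996.875; s = √(25996.875/7) = 60.9413
CV = 60.9413 / 361.8750 = 0.16840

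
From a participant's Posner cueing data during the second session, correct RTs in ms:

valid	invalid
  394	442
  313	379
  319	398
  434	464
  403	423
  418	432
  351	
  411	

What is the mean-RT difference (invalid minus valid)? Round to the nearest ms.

43 ms

M(valid) = 3043/8 = 380.375
M(invalid) = 2538/6 = 423.000
Difference = 423.000 − 380.375 = 42.625 ms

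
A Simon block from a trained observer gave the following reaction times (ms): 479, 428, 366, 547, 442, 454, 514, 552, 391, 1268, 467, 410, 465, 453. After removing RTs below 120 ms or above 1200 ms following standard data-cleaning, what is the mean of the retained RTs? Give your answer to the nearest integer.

Excluded: 1268
Retained (n=13): Σ = 5968
Mean = 5968/13 = 459.0769

459 ms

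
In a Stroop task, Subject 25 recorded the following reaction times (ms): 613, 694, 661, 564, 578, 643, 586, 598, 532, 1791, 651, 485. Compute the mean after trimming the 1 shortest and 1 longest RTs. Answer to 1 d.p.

612.0 ms

Sorted: 485, 532, 564, 578, 586, 598, 613, 643, 651, 661, 694, 1791
Drop lowest 1 (485) and highest 1 (1791)
Remaining (n=10): Σ = 6120, mean = 6120/10 = 612.000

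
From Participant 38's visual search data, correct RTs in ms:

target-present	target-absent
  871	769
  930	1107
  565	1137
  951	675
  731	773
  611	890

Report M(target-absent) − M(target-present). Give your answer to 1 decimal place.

M(target-present) = 4659/6 = 776.500
M(target-absent) = 5351/6 = 891.833
Difference = 891.833 − 776.500 = 115.333 ms

115.3 ms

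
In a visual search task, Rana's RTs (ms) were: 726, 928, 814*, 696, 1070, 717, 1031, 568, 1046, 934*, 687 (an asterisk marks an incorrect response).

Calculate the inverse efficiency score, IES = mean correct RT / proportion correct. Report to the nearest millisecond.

1014 ms

Correct trials (n=9): 726, 928, 696, 1070, 717, 1031, 568, 1046, 687
Mean correct RT = 7469/9 = 829.8889 ms
Proportion correct = 9/11
IES = 829.8889 / (9/11) = 1014.309 ms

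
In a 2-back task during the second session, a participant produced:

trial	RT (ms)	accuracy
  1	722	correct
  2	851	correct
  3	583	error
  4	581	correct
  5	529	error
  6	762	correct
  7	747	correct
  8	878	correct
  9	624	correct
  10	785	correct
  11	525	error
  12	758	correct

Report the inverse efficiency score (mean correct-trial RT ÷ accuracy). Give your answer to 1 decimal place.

Correct trials (n=9): 722, 851, 581, 762, 747, 878, 624, 785, 758
Mean correct RT = 6708/9 = 745.3333 ms
Proportion correct = 9/12
IES = 745.3333 / (9/12) = 993.778 ms

993.8 ms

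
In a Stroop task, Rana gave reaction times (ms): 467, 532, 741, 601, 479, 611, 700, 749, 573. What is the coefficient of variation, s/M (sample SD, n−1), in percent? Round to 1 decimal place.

17.5%

n = 9, Σ = 5453, M = 605.8889
Σ(x−M)² = 89574.889; s = √(89574.889/8) = 105.8152
CV = 105.8152 / 605.8889 = 0.17464 = 17.464%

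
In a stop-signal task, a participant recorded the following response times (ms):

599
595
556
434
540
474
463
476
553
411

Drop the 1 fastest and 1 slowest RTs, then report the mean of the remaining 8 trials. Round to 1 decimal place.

511.4 ms

Sorted: 411, 434, 463, 474, 476, 540, 553, 556, 595, 599
Drop lowest 1 (411) and highest 1 (599)
Remaining (n=8): Σ = 4091, mean = 4091/8 = 511.375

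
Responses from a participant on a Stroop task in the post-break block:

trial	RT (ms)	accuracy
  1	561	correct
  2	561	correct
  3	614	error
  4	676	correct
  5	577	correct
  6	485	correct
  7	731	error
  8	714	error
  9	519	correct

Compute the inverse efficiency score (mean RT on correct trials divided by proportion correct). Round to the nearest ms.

Correct trials (n=6): 561, 561, 676, 577, 485, 519
Mean correct RT = 3379/6 = 563.1667 ms
Proportion correct = 6/9
IES = 563.1667 / (6/9) = 844.750 ms

845 ms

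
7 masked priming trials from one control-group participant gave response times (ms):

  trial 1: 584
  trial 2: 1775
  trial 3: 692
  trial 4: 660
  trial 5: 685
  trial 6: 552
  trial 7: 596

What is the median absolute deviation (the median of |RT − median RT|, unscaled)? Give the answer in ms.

Sorted: 552, 584, 596, 660, 685, 692, 1775 → median = 660
|x − 660|: 76, 1115, 32, 0, 25, 108, 64
Sorted deviations: 0, 25, 32, 64, 76, 108, 1115 → MAD = 64

64 ms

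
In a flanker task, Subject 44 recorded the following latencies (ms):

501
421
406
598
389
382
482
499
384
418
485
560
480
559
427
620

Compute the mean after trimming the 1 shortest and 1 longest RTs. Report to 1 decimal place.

472.1 ms

Sorted: 382, 384, 389, 406, 418, 421, 427, 480, 482, 485, 499, 501, 559, 560, 598, 620
Drop lowest 1 (382) and highest 1 (620)
Remaining (n=14): Σ = 6609, mean = 6609/14 = 472.071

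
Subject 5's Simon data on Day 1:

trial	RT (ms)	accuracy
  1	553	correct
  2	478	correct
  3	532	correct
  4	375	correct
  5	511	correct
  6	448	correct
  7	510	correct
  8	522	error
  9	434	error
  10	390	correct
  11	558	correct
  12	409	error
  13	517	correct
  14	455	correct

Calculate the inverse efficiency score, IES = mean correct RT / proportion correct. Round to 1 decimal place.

616.3 ms

Correct trials (n=11): 553, 478, 532, 375, 511, 448, 510, 390, 558, 517, 455
Mean correct RT = 5327/11 = 484.2727 ms
Proportion correct = 11/14
IES = 484.2727 / (11/14) = 616.347 ms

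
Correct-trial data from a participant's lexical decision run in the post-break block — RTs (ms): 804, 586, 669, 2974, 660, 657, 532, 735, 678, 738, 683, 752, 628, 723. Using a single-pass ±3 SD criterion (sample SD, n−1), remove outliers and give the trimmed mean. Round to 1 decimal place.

n = 14, ΣRT = 11819, M = 844.214
Σ(x−M)² = 4948212.36; s = √(4948212.36/13) = 616.954
Cutoffs: 844.214 ± 3·616.954 → [-1006.6, 2695.1]
Outside: 2974 → excluded.
Retained (n=13): Σ = 8845, mean = 8845/13 = 680.385

680.4 ms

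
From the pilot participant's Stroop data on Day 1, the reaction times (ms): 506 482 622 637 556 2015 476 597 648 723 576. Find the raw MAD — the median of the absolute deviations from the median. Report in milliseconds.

Sorted: 476, 482, 506, 556, 576, 597, 622, 637, 648, 723, 2015 → median = 597
|x − 597|: 91, 115, 25, 40, 41, 1418, 121, 0, 51, 126, 21
Sorted deviations: 0, 21, 25, 40, 41, 51, 91, 115, 121, 126, 1418 → MAD = 51

51 ms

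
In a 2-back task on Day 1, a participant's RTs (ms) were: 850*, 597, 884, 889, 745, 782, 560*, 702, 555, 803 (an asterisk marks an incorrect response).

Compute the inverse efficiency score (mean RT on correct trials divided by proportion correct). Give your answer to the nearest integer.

931 ms

Correct trials (n=8): 597, 884, 889, 745, 782, 702, 555, 803
Mean correct RT = 5957/8 = 744.6250 ms
Proportion correct = 8/10
IES = 744.6250 / (8/10) = 930.781 ms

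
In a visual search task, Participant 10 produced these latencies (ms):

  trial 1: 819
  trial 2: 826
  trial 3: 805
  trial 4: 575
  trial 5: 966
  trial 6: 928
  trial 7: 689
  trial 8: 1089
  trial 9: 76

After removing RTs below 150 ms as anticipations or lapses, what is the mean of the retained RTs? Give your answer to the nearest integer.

Excluded: 76
Retained (n=8): Σ = 6697
Mean = 6697/8 = 837.1250

837 ms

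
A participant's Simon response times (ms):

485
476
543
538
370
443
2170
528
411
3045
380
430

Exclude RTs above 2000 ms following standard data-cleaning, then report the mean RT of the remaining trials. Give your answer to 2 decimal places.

460.40 ms

Excluded: 2170, 3045
Retained (n=10): Σ = 4604
Mean = 4604/10 = 460.4000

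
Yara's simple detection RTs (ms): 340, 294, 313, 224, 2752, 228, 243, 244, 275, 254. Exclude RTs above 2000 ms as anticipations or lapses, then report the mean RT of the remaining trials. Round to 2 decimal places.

Excluded: 2752
Retained (n=9): Σ = 2415
Mean = 2415/9 = 268.3333

268.33 ms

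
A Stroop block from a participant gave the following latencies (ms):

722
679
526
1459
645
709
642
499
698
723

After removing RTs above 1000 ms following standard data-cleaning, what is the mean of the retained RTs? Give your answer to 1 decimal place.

649.2 ms

Excluded: 1459
Retained (n=9): Σ = 5843
Mean = 5843/9 = 649.2222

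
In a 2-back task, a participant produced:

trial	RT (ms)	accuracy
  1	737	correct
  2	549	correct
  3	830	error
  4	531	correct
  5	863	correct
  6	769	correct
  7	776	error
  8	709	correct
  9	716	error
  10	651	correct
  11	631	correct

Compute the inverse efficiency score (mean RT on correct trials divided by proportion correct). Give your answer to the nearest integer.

Correct trials (n=8): 737, 549, 531, 863, 769, 709, 651, 631
Mean correct RT = 5440/8 = 680.0000 ms
Proportion correct = 8/11
IES = 680.0000 / (8/11) = 935.000 ms

935 ms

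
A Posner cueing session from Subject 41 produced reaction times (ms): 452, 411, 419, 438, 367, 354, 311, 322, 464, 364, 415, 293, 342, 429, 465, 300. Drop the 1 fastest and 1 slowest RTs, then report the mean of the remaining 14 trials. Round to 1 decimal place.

384.9 ms

Sorted: 293, 300, 311, 322, 342, 354, 364, 367, 411, 415, 419, 429, 438, 452, 464, 465
Drop lowest 1 (293) and highest 1 (465)
Remaining (n=14): Σ = 5388, mean = 5388/14 = 384.857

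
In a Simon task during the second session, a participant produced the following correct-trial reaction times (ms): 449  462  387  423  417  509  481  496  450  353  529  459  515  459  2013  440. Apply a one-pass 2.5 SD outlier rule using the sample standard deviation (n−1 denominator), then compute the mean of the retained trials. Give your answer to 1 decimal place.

n = 16, ΣRT = 8842, M = 552.625
Σ(x−M)² = 2307085.75; s = √(2307085.75/15) = 392.181
Cutoffs: 552.625 ± 2.5·392.181 → [-427.8, 1533.1]
Outside: 2013 → excluded.
Retained (n=15): Σ = 6829, mean = 6829/15 = 455.267

455.3 ms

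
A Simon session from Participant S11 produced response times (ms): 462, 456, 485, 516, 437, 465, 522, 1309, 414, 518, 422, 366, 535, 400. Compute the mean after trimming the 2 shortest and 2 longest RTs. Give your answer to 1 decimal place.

Sorted: 366, 400, 414, 422, 437, 456, 462, 465, 485, 516, 518, 522, 535, 1309
Drop lowest 2 (366, 400) and highest 2 (535, 1309)
Remaining (n=10): Σ = 4697, mean = 4697/10 = 469.700

469.7 ms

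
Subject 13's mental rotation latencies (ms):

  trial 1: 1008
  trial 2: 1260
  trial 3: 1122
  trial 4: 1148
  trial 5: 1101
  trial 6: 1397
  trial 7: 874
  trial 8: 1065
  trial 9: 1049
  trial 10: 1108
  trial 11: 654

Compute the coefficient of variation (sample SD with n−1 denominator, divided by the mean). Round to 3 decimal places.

0.180

n = 11, Σ = 11786, M = 1071.4545
Σ(x−M)² = 369980.727; s = √(369980.727/10) = 192.3488
CV = 192.3488 / 1071.4545 = 0.17952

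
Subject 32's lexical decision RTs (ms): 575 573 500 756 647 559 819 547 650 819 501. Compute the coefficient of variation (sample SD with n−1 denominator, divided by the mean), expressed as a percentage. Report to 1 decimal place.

18.7%

n = 11, Σ = 6946, M = 631.4545
Σ(x−M)² = 139728.727; s = √(139728.727/10) = 118.2069
CV = 118.2069 / 631.4545 = 0.18720 = 18.720%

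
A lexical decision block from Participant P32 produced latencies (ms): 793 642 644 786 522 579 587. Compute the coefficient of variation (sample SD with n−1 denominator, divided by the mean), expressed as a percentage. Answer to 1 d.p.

n = 7, Σ = 4553, M = 650.4286
Σ(x−M)² = 64437.714; s = √(64437.714/6) = 103.6321
CV = 103.6321 / 650.4286 = 0.15933 = 15.933%

15.9%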